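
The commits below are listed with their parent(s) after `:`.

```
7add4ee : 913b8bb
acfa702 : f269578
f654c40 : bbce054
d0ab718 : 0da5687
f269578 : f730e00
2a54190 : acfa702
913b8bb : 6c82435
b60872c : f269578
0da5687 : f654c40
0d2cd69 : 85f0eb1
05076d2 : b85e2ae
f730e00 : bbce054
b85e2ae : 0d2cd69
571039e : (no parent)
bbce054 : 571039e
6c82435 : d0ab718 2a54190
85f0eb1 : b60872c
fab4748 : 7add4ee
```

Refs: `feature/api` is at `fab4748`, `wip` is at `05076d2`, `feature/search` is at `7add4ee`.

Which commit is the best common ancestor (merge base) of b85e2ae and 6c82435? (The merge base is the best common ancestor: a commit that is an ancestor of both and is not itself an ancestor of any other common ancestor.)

Ancestors of b85e2ae: {0d2cd69, 571039e, 85f0eb1, b60872c, b85e2ae, bbce054, f269578, f730e00}.
Ancestors of 6c82435: {0da5687, 2a54190, 571039e, 6c82435, acfa702, bbce054, d0ab718, f269578, f654c40, f730e00}.
Common ancestors: {571039e, bbce054, f269578, f730e00}.
Among these, f269578 is not an ancestor of any other common ancestor — it is the merge base.

f269578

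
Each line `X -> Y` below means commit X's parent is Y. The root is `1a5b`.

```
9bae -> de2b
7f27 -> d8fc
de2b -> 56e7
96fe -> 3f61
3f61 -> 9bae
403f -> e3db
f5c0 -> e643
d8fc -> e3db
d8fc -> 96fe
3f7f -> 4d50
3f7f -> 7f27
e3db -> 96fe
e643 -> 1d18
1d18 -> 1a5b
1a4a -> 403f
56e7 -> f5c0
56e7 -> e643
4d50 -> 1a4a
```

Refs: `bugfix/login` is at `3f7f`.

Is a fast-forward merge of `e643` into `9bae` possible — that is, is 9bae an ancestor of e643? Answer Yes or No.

A fast-forward from 9bae to e643 is possible iff 9bae is an ancestor of e643.
Ancestors of e643: {1a5b, 1d18, e643}.
9bae is not among them, so fast-forward is not possible.

No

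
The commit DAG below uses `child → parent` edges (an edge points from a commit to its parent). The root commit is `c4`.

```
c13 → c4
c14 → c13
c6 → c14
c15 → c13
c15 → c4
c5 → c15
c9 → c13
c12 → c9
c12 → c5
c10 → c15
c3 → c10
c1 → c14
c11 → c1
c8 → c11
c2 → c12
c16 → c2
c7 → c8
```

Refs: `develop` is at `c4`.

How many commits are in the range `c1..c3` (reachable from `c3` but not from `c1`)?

Reachable from c3: {c10, c13, c15, c3, c4}.
Reachable from c1: {c1, c13, c14, c4}.
In c3's history but not c1's: {c10, c15, c3} — 3 commits.

3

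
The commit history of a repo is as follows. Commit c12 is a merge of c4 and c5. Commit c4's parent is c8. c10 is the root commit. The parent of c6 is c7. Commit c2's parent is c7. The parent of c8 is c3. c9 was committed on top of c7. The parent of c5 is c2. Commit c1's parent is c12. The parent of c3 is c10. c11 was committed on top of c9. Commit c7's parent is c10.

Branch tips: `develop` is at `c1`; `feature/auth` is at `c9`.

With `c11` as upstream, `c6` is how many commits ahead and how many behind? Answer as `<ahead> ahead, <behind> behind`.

Reachable from c6: {c10, c6, c7}.
Reachable from c11: {c10, c11, c7, c9}.
Only in c6's history (ahead): {c6} — 1.
Only in c11's history (behind): {c11, c9} — 2.

1 ahead, 2 behind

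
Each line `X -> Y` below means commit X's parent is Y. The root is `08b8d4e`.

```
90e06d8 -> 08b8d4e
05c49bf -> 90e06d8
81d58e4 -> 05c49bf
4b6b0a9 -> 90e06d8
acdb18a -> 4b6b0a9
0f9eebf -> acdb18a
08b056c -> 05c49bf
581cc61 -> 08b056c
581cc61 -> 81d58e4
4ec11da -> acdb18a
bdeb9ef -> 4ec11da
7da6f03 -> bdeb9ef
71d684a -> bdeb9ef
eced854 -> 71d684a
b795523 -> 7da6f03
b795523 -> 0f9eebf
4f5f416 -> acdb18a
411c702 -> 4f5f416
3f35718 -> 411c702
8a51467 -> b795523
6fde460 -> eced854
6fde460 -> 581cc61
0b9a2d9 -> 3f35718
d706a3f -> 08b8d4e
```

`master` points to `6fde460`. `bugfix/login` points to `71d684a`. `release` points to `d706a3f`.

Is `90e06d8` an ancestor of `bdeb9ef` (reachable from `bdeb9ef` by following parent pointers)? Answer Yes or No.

Ancestors of bdeb9ef (commits reachable by following parents): {08b8d4e, 4b6b0a9, 4ec11da, 90e06d8, acdb18a, bdeb9ef}.
90e06d8 is in that set, so it is an ancestor of bdeb9ef.

Yes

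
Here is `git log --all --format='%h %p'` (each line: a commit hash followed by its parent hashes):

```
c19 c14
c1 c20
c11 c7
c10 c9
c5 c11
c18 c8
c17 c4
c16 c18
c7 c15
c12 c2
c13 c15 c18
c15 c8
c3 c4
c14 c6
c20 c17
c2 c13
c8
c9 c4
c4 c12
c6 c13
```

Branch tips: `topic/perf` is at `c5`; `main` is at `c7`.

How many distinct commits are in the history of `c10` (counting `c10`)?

Walking parent pointers from c10: reachable set = {c10, c12, c13, c15, c18, c2, c4, c8, c9}.
That is 9 commits.

9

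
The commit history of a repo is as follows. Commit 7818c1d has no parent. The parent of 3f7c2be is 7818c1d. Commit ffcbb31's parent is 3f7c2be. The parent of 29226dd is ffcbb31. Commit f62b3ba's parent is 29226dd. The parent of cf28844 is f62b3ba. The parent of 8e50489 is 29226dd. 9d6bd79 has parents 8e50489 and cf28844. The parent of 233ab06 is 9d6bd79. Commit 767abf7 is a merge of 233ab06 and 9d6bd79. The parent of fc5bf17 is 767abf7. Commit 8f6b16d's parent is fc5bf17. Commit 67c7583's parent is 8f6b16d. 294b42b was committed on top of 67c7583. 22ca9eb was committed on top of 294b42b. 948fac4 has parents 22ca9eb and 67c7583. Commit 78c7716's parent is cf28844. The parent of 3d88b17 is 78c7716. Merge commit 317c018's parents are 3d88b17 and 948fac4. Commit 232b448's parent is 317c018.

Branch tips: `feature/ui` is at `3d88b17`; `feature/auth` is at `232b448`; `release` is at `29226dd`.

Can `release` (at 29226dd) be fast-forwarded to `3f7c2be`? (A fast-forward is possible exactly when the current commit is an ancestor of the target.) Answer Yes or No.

No

A fast-forward from 29226dd to 3f7c2be is possible iff 29226dd is an ancestor of 3f7c2be.
Ancestors of 3f7c2be: {3f7c2be, 7818c1d}.
29226dd is not among them, so fast-forward is not possible.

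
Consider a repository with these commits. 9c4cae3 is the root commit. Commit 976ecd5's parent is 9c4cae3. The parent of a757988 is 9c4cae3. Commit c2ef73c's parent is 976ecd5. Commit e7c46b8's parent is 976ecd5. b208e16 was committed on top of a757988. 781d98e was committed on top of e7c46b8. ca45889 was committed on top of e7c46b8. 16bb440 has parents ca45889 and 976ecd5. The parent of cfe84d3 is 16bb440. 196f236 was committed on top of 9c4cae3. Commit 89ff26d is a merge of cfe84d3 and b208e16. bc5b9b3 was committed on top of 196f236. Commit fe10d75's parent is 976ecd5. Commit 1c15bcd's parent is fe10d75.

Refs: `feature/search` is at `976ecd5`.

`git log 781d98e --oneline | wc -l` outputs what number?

Walking parent pointers from 781d98e: reachable set = {781d98e, 976ecd5, 9c4cae3, e7c46b8}.
That is 4 commits.

4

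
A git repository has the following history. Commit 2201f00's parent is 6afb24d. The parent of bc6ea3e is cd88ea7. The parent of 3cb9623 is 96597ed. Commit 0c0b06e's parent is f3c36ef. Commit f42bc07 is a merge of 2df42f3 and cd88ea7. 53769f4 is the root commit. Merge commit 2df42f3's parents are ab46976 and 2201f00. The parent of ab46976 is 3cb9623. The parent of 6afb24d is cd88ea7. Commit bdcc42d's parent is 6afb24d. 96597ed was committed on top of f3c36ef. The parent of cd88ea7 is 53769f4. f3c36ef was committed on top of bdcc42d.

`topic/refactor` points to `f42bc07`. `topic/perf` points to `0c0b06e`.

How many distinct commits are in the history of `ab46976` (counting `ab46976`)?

8

Walking parent pointers from ab46976: reachable set = {3cb9623, 53769f4, 6afb24d, 96597ed, ab46976, bdcc42d, cd88ea7, f3c36ef}.
That is 8 commits.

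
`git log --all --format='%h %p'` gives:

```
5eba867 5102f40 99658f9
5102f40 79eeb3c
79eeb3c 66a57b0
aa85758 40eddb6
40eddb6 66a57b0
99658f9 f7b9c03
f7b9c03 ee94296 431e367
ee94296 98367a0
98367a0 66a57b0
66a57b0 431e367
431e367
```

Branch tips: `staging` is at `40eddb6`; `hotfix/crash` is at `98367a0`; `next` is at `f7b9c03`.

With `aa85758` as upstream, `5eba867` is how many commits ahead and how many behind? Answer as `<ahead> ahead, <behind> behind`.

7 ahead, 2 behind

Reachable from 5eba867: {431e367, 5102f40, 5eba867, 66a57b0, 79eeb3c, 98367a0, 99658f9, ee94296, f7b9c03}.
Reachable from aa85758: {40eddb6, 431e367, 66a57b0, aa85758}.
Only in 5eba867's history (ahead): {5102f40, 5eba867, 79eeb3c, 98367a0, 99658f9, ee94296, f7b9c03} — 7.
Only in aa85758's history (behind): {40eddb6, aa85758} — 2.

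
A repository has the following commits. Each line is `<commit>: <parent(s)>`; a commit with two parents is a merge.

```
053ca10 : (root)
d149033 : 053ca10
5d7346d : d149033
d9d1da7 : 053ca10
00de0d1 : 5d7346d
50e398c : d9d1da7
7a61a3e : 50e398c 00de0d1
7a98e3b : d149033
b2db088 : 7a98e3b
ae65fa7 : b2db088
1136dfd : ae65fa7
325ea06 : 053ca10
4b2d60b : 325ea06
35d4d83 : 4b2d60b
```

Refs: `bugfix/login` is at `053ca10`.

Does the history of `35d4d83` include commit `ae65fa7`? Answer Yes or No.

Ancestors of 35d4d83: {053ca10, 325ea06, 35d4d83, 4b2d60b}.
ae65fa7 is not in that set, so it is not an ancestor of 35d4d83.

No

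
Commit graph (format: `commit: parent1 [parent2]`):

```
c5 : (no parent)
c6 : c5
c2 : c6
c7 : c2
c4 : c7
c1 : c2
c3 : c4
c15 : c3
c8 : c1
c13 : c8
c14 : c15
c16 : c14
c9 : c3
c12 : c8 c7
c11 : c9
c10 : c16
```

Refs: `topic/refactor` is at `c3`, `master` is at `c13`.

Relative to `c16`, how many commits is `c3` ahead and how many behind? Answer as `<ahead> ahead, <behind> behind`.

0 ahead, 3 behind

Reachable from c3: {c2, c3, c4, c5, c6, c7}.
Reachable from c16: {c14, c15, c16, c2, c3, c4, c5, c6, c7}.
Only in c3's history (ahead): {} — 0.
Only in c16's history (behind): {c14, c15, c16} — 3.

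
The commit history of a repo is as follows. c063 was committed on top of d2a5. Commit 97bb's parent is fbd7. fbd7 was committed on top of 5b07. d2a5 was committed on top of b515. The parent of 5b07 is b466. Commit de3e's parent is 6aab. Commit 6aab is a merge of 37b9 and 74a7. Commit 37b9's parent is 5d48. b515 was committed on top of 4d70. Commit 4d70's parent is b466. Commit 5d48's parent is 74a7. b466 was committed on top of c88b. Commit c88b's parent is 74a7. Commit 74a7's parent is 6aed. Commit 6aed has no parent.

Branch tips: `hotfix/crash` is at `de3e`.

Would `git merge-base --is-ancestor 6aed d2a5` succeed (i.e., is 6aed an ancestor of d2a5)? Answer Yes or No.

Yes

Ancestors of d2a5 (commits reachable by following parents): {4d70, 6aed, 74a7, b466, b515, c88b, d2a5}.
6aed is in that set, so it is an ancestor of d2a5.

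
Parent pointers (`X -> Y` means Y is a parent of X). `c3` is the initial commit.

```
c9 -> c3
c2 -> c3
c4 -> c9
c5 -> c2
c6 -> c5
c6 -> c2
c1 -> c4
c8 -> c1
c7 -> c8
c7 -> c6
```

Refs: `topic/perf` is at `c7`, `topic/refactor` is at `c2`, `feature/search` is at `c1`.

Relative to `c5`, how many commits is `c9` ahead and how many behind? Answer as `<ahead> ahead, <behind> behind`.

Reachable from c9: {c3, c9}.
Reachable from c5: {c2, c3, c5}.
Only in c9's history (ahead): {c9} — 1.
Only in c5's history (behind): {c2, c5} — 2.

1 ahead, 2 behind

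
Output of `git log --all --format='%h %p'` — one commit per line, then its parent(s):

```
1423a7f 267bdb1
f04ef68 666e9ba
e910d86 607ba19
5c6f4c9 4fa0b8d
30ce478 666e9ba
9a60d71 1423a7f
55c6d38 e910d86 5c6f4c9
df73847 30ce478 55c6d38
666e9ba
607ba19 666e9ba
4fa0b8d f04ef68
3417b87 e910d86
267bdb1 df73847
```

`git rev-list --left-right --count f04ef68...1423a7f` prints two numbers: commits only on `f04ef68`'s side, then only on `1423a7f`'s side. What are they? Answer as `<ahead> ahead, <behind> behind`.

Reachable from f04ef68: {666e9ba, f04ef68}.
Reachable from 1423a7f: {1423a7f, 267bdb1, 30ce478, 4fa0b8d, 55c6d38, 5c6f4c9, 607ba19, 666e9ba, df73847, e910d86, f04ef68}.
Only in f04ef68's history (ahead): {} — 0.
Only in 1423a7f's history (behind): {1423a7f, 267bdb1, 30ce478, 4fa0b8d, 55c6d38, 5c6f4c9, 607ba19, df73847, e910d86} — 9.

0 ahead, 9 behind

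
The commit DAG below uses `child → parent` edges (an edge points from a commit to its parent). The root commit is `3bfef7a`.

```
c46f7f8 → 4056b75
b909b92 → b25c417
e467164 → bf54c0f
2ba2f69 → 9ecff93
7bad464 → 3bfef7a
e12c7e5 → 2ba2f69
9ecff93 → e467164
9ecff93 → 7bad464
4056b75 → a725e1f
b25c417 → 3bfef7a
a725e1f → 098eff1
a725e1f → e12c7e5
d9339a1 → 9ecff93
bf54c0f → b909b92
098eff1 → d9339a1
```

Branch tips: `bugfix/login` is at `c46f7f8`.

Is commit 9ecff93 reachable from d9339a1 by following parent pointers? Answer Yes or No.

Ancestors of d9339a1 (commits reachable by following parents): {3bfef7a, 7bad464, 9ecff93, b25c417, b909b92, bf54c0f, d9339a1, e467164}.
9ecff93 is in that set, so it is an ancestor of d9339a1.

Yes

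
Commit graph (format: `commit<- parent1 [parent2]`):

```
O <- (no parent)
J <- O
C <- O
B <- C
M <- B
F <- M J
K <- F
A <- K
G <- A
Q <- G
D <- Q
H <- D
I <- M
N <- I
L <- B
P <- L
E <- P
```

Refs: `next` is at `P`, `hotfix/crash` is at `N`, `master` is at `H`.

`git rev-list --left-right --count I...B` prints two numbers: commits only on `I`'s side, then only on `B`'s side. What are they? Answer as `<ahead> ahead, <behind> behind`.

Reachable from I: {B, C, I, M, O}.
Reachable from B: {B, C, O}.
Only in I's history (ahead): {I, M} — 2.
Only in B's history (behind): {} — 0.

2 ahead, 0 behind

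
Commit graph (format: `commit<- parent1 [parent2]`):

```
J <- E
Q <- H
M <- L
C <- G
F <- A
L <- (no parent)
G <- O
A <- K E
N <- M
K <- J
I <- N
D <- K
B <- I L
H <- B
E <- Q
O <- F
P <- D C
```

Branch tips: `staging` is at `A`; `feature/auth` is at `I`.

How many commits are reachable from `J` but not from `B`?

4

Reachable from J: {B, E, H, I, J, L, M, N, Q}.
Reachable from B: {B, I, L, M, N}.
In J's history but not B's: {E, H, J, Q} — 4 commits.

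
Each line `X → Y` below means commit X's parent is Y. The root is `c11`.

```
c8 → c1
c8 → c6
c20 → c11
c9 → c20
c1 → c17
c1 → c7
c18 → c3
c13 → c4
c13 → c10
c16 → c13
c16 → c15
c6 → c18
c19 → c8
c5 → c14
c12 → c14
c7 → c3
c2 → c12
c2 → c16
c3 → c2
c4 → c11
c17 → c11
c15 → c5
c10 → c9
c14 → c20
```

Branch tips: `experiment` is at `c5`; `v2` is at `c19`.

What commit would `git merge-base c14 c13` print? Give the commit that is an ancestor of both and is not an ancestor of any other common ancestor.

c20

Ancestors of c14: {c11, c14, c20}.
Ancestors of c13: {c10, c11, c13, c20, c4, c9}.
Common ancestors: {c11, c20}.
Among these, c20 is not an ancestor of any other common ancestor — it is the merge base.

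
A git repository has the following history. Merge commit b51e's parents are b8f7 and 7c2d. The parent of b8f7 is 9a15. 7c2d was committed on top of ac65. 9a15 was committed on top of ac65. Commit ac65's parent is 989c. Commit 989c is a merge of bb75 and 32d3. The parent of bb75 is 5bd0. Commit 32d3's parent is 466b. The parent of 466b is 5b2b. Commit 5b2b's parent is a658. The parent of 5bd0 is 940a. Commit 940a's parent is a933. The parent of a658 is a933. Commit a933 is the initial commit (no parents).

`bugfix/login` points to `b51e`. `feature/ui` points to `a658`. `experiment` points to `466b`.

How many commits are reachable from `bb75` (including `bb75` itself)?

4

Walking parent pointers from bb75: reachable set = {5bd0, 940a, a933, bb75}.
That is 4 commits.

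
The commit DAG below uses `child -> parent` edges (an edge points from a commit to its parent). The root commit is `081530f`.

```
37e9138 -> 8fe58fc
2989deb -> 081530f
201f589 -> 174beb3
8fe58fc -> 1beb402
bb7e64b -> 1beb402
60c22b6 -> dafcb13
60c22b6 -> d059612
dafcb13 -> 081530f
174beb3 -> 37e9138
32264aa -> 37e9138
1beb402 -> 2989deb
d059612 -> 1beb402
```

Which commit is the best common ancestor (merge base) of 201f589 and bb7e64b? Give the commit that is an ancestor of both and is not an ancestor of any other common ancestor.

1beb402

Ancestors of 201f589: {081530f, 174beb3, 1beb402, 201f589, 2989deb, 37e9138, 8fe58fc}.
Ancestors of bb7e64b: {081530f, 1beb402, 2989deb, bb7e64b}.
Common ancestors: {081530f, 1beb402, 2989deb}.
Among these, 1beb402 is not an ancestor of any other common ancestor — it is the merge base.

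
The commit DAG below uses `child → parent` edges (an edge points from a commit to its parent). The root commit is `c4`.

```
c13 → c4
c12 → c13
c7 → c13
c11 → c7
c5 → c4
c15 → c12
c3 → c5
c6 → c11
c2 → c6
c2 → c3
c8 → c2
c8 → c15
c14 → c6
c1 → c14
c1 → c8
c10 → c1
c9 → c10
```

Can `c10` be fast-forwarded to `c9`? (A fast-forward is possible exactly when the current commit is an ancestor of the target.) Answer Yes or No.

Yes

A fast-forward from c10 to c9 is possible iff c10 is an ancestor of c9.
Ancestors of c9: {c1, c10, c11, c12, c13, c14, c15, c2, c3, c4, c5, c6, c7, c8, c9}.
c10 is among them, so fast-forward is possible.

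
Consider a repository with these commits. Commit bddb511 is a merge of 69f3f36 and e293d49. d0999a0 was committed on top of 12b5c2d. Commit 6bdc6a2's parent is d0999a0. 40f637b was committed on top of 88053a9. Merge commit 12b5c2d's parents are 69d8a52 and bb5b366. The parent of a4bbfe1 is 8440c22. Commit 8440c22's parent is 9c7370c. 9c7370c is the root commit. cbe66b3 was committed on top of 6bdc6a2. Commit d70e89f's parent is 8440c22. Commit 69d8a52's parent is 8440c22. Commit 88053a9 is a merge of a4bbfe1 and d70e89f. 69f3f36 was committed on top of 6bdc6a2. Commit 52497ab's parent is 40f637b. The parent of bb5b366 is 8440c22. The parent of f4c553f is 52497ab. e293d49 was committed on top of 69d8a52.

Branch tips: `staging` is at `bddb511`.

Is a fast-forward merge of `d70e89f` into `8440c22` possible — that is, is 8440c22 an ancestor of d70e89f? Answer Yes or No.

Yes

A fast-forward from 8440c22 to d70e89f is possible iff 8440c22 is an ancestor of d70e89f.
Ancestors of d70e89f: {8440c22, 9c7370c, d70e89f}.
8440c22 is among them, so fast-forward is possible.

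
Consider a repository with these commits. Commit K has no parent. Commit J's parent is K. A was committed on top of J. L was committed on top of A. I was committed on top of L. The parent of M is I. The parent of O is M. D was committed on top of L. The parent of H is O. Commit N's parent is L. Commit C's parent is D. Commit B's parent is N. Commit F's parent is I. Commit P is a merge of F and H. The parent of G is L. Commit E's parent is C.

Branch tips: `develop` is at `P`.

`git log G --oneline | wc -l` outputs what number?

5

Walking parent pointers from G: reachable set = {A, G, J, K, L}.
That is 5 commits.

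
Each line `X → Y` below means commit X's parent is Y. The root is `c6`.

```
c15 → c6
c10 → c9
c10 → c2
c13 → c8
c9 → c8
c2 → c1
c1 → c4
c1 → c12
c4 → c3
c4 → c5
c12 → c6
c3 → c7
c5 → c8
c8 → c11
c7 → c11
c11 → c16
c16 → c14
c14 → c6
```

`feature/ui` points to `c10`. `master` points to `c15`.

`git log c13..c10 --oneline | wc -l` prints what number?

Reachable from c10: {c1, c10, c11, c12, c14, c16, c2, c3, c4, c5, c6, c7, c8, c9}.
Reachable from c13: {c11, c13, c14, c16, c6, c8}.
In c10's history but not c13's: {c1, c10, c12, c2, c3, c4, c5, c7, c9} — 9 commits.

9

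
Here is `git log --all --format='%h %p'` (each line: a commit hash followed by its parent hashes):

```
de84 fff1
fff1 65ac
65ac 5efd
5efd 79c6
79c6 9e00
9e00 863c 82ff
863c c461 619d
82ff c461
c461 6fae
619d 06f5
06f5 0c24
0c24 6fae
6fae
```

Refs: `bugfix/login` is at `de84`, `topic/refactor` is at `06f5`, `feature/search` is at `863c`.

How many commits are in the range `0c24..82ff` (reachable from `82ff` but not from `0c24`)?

Reachable from 82ff: {6fae, 82ff, c461}.
Reachable from 0c24: {0c24, 6fae}.
In 82ff's history but not 0c24's: {82ff, c461} — 2 commits.

2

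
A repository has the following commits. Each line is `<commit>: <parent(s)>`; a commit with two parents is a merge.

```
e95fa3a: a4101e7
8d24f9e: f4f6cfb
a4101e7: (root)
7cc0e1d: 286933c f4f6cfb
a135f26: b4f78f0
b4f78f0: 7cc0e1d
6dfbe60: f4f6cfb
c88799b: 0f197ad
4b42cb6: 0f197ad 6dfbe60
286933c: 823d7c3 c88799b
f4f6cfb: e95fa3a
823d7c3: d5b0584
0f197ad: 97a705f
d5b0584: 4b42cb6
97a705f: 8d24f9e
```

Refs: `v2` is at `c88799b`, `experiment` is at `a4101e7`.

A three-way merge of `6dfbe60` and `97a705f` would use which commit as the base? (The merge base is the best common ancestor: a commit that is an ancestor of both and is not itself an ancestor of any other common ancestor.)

f4f6cfb

Ancestors of 6dfbe60: {6dfbe60, a4101e7, e95fa3a, f4f6cfb}.
Ancestors of 97a705f: {8d24f9e, 97a705f, a4101e7, e95fa3a, f4f6cfb}.
Common ancestors: {a4101e7, e95fa3a, f4f6cfb}.
Among these, f4f6cfb is not an ancestor of any other common ancestor — it is the merge base.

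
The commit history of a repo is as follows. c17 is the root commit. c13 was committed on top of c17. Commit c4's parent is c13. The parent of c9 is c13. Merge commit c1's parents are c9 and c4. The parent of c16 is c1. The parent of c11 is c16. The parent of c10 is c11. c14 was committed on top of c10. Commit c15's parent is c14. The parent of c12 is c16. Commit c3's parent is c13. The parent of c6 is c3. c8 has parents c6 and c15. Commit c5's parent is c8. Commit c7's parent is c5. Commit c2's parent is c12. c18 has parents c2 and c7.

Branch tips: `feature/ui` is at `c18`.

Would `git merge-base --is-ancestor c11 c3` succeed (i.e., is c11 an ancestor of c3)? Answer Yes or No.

Ancestors of c3: {c13, c17, c3}.
c11 is not in that set, so it is not an ancestor of c3.

No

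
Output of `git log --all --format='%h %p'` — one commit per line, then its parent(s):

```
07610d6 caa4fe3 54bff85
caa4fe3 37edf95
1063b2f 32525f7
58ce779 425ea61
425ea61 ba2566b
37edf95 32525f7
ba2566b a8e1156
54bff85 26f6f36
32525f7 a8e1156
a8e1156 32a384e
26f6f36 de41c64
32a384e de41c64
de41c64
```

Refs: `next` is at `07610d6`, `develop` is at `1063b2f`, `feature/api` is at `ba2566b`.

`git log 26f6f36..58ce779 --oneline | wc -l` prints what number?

5

Reachable from 58ce779: {32a384e, 425ea61, 58ce779, a8e1156, ba2566b, de41c64}.
Reachable from 26f6f36: {26f6f36, de41c64}.
In 58ce779's history but not 26f6f36's: {32a384e, 425ea61, 58ce779, a8e1156, ba2566b} — 5 commits.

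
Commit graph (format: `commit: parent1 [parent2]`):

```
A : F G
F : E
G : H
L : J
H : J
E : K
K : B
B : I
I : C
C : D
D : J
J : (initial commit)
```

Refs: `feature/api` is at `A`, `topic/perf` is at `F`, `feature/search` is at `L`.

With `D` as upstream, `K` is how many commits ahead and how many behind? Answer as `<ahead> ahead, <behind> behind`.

4 ahead, 0 behind

Reachable from K: {B, C, D, I, J, K}.
Reachable from D: {D, J}.
Only in K's history (ahead): {B, C, I, K} — 4.
Only in D's history (behind): {} — 0.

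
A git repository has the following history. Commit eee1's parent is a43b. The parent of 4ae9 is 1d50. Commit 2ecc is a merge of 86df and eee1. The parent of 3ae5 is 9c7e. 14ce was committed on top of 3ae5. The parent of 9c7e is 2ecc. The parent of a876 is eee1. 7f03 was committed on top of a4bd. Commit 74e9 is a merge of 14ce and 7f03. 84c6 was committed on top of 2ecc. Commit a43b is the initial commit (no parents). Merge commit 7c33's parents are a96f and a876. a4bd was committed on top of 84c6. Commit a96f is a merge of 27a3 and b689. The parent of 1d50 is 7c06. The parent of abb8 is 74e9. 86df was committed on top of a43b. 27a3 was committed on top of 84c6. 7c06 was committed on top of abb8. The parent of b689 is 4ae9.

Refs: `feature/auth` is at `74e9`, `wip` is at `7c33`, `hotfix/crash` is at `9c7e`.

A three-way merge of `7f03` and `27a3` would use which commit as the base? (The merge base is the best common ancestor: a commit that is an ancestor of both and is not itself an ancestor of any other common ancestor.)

84c6

Ancestors of 7f03: {2ecc, 7f03, 84c6, 86df, a43b, a4bd, eee1}.
Ancestors of 27a3: {27a3, 2ecc, 84c6, 86df, a43b, eee1}.
Common ancestors: {2ecc, 84c6, 86df, a43b, eee1}.
Among these, 84c6 is not an ancestor of any other common ancestor — it is the merge base.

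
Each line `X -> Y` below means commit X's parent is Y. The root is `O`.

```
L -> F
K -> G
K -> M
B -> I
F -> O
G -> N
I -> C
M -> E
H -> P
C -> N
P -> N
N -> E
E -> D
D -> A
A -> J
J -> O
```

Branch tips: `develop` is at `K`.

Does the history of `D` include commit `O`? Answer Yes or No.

Yes

Ancestors of D (commits reachable by following parents): {A, D, J, O}.
O is in that set, so it is an ancestor of D.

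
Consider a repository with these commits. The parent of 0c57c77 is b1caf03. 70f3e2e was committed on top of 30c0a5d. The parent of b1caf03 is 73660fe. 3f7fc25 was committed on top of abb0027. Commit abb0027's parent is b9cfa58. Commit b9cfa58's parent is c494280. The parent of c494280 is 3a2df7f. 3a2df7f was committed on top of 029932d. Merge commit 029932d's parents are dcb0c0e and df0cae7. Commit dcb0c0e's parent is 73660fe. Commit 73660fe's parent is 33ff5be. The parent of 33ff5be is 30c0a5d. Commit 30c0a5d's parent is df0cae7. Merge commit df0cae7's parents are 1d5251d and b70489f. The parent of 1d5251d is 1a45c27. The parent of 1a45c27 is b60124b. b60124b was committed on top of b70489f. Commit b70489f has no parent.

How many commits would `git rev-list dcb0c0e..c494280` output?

Reachable from c494280: {029932d, 1a45c27, 1d5251d, 30c0a5d, 33ff5be, 3a2df7f, 73660fe, b60124b, b70489f, c494280, dcb0c0e, df0cae7}.
Reachable from dcb0c0e: {1a45c27, 1d5251d, 30c0a5d, 33ff5be, 73660fe, b60124b, b70489f, dcb0c0e, df0cae7}.
In c494280's history but not dcb0c0e's: {029932d, 3a2df7f, c494280} — 3 commits.

3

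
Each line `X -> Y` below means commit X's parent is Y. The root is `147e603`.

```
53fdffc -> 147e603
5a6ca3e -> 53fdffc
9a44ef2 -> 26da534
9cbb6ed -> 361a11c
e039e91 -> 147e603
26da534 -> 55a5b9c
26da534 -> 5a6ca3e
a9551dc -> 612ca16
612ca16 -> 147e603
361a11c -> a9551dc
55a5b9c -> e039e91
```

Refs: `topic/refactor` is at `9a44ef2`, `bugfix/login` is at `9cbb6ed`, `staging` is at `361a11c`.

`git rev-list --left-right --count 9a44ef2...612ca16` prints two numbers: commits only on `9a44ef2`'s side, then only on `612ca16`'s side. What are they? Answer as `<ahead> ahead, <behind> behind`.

Reachable from 9a44ef2: {147e603, 26da534, 53fdffc, 55a5b9c, 5a6ca3e, 9a44ef2, e039e91}.
Reachable from 612ca16: {147e603, 612ca16}.
Only in 9a44ef2's history (ahead): {26da534, 53fdffc, 55a5b9c, 5a6ca3e, 9a44ef2, e039e91} — 6.
Only in 612ca16's history (behind): {612ca16} — 1.

6 ahead, 1 behind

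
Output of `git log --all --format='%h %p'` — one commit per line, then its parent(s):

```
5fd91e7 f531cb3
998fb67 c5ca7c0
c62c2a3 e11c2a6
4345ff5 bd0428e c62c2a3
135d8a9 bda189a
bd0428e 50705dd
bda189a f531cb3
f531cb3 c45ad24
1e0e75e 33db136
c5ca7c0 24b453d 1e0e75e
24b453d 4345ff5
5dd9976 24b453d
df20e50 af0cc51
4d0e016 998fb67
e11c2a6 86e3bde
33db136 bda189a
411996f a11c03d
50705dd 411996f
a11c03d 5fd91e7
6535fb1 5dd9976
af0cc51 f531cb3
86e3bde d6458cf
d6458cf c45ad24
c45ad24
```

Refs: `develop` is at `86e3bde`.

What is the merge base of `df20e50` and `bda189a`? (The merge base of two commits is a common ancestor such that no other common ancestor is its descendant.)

f531cb3

Ancestors of df20e50: {af0cc51, c45ad24, df20e50, f531cb3}.
Ancestors of bda189a: {bda189a, c45ad24, f531cb3}.
Common ancestors: {c45ad24, f531cb3}.
Among these, f531cb3 is not an ancestor of any other common ancestor — it is the merge base.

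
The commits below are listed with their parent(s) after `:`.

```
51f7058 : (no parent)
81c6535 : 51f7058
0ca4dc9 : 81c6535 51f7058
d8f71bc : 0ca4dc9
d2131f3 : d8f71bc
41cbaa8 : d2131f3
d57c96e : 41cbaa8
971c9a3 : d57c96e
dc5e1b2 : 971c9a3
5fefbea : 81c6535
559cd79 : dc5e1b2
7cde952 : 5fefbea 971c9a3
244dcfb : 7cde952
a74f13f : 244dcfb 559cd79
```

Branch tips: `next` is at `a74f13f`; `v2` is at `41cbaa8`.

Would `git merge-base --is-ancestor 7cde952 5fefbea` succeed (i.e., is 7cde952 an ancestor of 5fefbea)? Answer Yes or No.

Ancestors of 5fefbea: {51f7058, 5fefbea, 81c6535}.
7cde952 is not in that set, so it is not an ancestor of 5fefbea.

No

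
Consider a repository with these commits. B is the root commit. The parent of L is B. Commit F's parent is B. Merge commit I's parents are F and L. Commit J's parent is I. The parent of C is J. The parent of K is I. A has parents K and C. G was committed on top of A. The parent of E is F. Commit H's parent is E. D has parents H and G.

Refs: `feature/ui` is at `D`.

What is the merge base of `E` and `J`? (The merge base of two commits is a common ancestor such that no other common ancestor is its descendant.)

F

Ancestors of E: {B, E, F}.
Ancestors of J: {B, F, I, J, L}.
Common ancestors: {B, F}.
Among these, F is not an ancestor of any other common ancestor — it is the merge base.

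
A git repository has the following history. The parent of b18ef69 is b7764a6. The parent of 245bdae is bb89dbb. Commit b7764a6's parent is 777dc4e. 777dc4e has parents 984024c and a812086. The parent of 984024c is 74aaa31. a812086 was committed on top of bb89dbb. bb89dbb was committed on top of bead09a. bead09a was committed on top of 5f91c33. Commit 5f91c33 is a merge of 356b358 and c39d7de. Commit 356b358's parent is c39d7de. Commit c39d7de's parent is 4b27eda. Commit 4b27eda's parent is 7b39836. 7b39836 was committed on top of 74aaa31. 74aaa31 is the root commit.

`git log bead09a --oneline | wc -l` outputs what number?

7

Walking parent pointers from bead09a: reachable set = {356b358, 4b27eda, 5f91c33, 74aaa31, 7b39836, bead09a, c39d7de}.
That is 7 commits.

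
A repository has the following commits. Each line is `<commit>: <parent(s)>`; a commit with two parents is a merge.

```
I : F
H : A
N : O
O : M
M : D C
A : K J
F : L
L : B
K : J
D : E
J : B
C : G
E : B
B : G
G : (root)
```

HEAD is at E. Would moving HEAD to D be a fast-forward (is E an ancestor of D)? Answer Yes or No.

Yes

A fast-forward from E to D is possible iff E is an ancestor of D.
Ancestors of D: {B, D, E, G}.
E is among them, so fast-forward is possible.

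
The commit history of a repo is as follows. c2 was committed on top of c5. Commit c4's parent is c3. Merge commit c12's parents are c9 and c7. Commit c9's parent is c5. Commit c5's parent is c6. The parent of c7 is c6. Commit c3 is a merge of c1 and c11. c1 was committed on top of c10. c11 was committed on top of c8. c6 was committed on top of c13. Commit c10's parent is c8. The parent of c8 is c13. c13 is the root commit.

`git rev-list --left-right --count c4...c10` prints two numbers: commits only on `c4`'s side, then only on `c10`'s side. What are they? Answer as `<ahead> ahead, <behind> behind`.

Reachable from c4: {c1, c10, c11, c13, c3, c4, c8}.
Reachable from c10: {c10, c13, c8}.
Only in c4's history (ahead): {c1, c11, c3, c4} — 4.
Only in c10's history (behind): {} — 0.

4 ahead, 0 behind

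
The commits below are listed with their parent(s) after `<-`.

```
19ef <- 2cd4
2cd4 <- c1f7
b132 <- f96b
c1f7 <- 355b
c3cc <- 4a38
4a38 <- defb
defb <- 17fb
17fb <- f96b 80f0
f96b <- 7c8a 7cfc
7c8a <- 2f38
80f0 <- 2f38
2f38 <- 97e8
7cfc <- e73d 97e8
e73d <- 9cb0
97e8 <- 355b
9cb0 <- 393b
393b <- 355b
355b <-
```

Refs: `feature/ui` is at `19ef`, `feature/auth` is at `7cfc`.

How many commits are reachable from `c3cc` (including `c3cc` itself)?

14

Walking parent pointers from c3cc: reachable set = {17fb, 2f38, 355b, 393b, 4a38, 7c8a, 7cfc, 80f0, 97e8, 9cb0, c3cc, defb, e73d, f96b}.
That is 14 commits.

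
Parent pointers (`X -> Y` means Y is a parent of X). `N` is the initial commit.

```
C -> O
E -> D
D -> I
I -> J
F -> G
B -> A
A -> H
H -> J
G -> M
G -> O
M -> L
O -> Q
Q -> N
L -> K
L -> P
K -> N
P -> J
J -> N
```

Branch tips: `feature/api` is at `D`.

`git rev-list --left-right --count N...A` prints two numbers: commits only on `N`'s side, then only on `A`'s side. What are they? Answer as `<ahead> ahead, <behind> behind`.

Reachable from N: {N}.
Reachable from A: {A, H, J, N}.
Only in N's history (ahead): {} — 0.
Only in A's history (behind): {A, H, J} — 3.

0 ahead, 3 behind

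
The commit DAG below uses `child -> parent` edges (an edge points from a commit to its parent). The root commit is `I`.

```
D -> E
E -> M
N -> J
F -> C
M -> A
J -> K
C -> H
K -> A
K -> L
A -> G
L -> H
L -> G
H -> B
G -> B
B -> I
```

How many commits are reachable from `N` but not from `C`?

6

Reachable from N: {A, B, G, H, I, J, K, L, N}.
Reachable from C: {B, C, H, I}.
In N's history but not C's: {A, G, J, K, L, N} — 6 commits.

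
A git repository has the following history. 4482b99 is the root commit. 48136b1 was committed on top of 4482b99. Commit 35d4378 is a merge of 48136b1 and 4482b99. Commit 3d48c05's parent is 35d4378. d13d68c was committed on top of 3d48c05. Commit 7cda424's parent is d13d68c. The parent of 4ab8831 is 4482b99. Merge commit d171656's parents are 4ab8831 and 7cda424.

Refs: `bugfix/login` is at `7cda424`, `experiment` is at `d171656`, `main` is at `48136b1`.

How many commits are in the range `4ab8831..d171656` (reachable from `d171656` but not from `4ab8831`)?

6

Reachable from d171656: {35d4378, 3d48c05, 4482b99, 48136b1, 4ab8831, 7cda424, d13d68c, d171656}.
Reachable from 4ab8831: {4482b99, 4ab8831}.
In d171656's history but not 4ab8831's: {35d4378, 3d48c05, 48136b1, 7cda424, d13d68c, d171656} — 6 commits.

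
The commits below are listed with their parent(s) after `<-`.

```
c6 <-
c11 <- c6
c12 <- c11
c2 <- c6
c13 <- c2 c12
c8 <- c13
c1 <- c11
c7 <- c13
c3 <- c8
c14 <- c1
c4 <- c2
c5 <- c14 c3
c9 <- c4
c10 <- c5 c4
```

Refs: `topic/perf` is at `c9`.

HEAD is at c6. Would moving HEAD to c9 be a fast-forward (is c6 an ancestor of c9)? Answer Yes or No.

Yes

A fast-forward from c6 to c9 is possible iff c6 is an ancestor of c9.
Ancestors of c9: {c2, c4, c6, c9}.
c6 is among them, so fast-forward is possible.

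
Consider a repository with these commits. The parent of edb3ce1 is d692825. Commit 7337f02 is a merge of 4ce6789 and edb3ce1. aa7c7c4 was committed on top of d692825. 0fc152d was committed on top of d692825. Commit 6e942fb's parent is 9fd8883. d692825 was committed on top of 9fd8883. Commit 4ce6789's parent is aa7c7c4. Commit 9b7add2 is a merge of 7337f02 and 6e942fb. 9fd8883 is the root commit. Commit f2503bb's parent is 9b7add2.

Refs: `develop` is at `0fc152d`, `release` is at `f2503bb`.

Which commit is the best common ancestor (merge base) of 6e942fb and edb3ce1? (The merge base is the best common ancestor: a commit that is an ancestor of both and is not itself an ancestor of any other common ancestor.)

Ancestors of 6e942fb: {6e942fb, 9fd8883}.
Ancestors of edb3ce1: {9fd8883, d692825, edb3ce1}.
Common ancestors: {9fd8883}.
The only common ancestor is 9fd8883, so it is the merge base.

9fd8883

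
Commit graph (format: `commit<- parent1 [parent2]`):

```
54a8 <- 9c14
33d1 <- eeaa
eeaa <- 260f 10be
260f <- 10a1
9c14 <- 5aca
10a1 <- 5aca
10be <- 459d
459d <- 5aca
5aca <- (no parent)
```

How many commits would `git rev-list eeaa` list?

6

Walking parent pointers from eeaa: reachable set = {10a1, 10be, 260f, 459d, 5aca, eeaa}.
That is 6 commits.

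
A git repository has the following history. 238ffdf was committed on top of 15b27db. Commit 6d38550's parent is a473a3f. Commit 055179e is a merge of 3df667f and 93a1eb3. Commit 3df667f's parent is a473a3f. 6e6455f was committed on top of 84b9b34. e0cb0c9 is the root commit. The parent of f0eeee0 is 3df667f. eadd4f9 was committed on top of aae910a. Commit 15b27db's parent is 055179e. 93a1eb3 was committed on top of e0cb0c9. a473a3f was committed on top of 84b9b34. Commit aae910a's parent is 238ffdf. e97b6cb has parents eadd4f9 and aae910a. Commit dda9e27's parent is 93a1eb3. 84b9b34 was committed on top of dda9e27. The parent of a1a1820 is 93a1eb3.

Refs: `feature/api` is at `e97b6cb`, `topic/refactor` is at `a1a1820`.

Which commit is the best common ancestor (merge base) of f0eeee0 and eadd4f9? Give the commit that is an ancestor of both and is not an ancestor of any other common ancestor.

3df667f

Ancestors of f0eeee0: {3df667f, 84b9b34, 93a1eb3, a473a3f, dda9e27, e0cb0c9, f0eeee0}.
Ancestors of eadd4f9: {055179e, 15b27db, 238ffdf, 3df667f, 84b9b34, 93a1eb3, a473a3f, aae910a, dda9e27, e0cb0c9, eadd4f9}.
Common ancestors: {3df667f, 84b9b34, 93a1eb3, a473a3f, dda9e27, e0cb0c9}.
Among these, 3df667f is not an ancestor of any other common ancestor — it is the merge base.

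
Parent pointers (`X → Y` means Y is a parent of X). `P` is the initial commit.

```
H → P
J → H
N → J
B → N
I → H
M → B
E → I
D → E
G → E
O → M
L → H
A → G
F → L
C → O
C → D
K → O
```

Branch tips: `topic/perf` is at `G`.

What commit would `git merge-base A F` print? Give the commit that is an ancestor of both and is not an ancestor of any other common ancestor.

H

Ancestors of A: {A, E, G, H, I, P}.
Ancestors of F: {F, H, L, P}.
Common ancestors: {H, P}.
Among these, H is not an ancestor of any other common ancestor — it is the merge base.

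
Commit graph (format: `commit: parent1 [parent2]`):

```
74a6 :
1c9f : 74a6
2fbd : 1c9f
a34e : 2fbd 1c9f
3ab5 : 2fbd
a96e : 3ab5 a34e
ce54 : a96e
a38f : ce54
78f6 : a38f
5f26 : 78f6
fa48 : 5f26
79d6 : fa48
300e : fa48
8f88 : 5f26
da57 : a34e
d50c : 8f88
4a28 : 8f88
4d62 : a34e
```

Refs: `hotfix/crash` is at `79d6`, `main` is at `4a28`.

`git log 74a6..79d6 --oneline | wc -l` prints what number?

11

Reachable from 79d6: {1c9f, 2fbd, 3ab5, 5f26, 74a6, 78f6, 79d6, a34e, a38f, a96e, ce54, fa48}.
Reachable from 74a6: {74a6}.
In 79d6's history but not 74a6's: {1c9f, 2fbd, 3ab5, 5f26, 78f6, 79d6, a34e, a38f, a96e, ce54, fa48} — 11 commits.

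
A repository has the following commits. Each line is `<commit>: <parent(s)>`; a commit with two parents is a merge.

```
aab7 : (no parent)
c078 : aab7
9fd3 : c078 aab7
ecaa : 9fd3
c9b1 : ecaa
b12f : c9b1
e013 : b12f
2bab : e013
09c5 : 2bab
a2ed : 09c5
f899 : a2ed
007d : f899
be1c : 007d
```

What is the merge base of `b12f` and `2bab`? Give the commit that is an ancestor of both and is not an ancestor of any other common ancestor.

Ancestors of b12f: {9fd3, aab7, b12f, c078, c9b1, ecaa}.
Ancestors of 2bab: {2bab, 9fd3, aab7, b12f, c078, c9b1, e013, ecaa}.
Common ancestors: {9fd3, aab7, b12f, c078, c9b1, ecaa}.
Among these, b12f is not an ancestor of any other common ancestor — it is the merge base.

b12f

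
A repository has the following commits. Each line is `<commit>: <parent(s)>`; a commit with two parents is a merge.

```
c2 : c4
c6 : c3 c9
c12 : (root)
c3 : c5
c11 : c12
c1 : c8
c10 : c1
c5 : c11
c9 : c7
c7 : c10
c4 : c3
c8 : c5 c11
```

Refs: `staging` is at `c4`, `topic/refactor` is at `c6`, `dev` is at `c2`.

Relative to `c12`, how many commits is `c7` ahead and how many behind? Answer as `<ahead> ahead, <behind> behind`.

Reachable from c7: {c1, c10, c11, c12, c5, c7, c8}.
Reachable from c12: {c12}.
Only in c7's history (ahead): {c1, c10, c11, c5, c7, c8} — 6.
Only in c12's history (behind): {} — 0.

6 ahead, 0 behind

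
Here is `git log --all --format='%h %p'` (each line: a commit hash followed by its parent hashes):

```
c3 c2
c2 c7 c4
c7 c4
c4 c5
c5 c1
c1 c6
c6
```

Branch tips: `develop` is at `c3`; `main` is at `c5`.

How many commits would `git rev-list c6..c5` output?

2

Reachable from c5: {c1, c5, c6}.
Reachable from c6: {c6}.
In c5's history but not c6's: {c1, c5} — 2 commits.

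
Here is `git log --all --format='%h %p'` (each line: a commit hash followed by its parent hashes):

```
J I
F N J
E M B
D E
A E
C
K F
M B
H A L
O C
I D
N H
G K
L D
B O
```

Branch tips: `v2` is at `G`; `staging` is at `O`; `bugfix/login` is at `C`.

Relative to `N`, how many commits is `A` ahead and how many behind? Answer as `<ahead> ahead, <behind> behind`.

Reachable from A: {A, B, C, E, M, O}.
Reachable from N: {A, B, C, D, E, H, L, M, N, O}.
Only in A's history (ahead): {} — 0.
Only in N's history (behind): {D, H, L, N} — 4.

0 ahead, 4 behind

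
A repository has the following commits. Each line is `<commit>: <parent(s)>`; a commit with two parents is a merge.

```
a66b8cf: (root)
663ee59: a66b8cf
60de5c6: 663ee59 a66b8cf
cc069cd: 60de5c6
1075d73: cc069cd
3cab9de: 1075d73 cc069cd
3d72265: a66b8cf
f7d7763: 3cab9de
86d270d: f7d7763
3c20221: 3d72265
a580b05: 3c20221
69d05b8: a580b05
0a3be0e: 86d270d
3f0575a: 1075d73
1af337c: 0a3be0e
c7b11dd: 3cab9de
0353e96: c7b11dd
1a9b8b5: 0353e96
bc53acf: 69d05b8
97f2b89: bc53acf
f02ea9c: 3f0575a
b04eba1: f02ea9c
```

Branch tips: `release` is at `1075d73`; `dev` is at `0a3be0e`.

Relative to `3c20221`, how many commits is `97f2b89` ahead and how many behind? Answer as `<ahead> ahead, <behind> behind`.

4 ahead, 0 behind

Reachable from 97f2b89: {3c20221, 3d72265, 69d05b8, 97f2b89, a580b05, a66b8cf, bc53acf}.
Reachable from 3c20221: {3c20221, 3d72265, a66b8cf}.
Only in 97f2b89's history (ahead): {69d05b8, 97f2b89, a580b05, bc53acf} — 4.
Only in 3c20221's history (behind): {} — 0.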